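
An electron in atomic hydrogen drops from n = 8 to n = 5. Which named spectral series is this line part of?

Pfund

The series is set by the lower level: n_f = 5 is the Pfund series.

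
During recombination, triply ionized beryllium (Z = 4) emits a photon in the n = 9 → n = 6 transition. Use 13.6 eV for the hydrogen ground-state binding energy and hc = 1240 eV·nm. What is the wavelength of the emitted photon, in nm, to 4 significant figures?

369.3 nm

For Z = 4 the level energies scale as Z², so the effective Rydberg energy is 13.6 × 16 = 217.6 eV.
ΔE = 217.6 × (1/6² − 1/9²) = 217.6 × 0.01543 = 3.358 eV.
λ = hc/ΔE = 1240 / 3.358 = 369.3 nm.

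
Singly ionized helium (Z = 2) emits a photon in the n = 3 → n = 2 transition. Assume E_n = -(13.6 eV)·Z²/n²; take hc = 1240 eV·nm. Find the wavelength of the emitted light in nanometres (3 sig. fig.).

For Z = 2 the level energies scale as Z², so the effective Rydberg energy is 13.6 × 4 = 54.40 eV.
ΔE = 54.40 × (1/2² − 1/3²) = 54.40 × 0.1389 = 7.556 eV.
λ = hc/ΔE = 1240 / 7.556 = 164 nm.

164 nm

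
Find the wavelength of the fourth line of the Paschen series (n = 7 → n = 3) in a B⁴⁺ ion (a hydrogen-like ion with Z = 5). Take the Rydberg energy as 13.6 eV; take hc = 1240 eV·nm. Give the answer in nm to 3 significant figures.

The Paschen series terminates on n_f = 3; the fourth line has n_i = 3+4 = 7.
ΔE = 340.0 × (1/3² − 1/7²) = 30.84 eV.
λ = 1240 / 30.84 = 40.2 nm.

40.2 nm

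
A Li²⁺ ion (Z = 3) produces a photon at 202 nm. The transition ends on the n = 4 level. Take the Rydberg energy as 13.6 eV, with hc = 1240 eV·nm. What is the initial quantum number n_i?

The photon energy is ΔE = hc/λ = 1240 / 202 = 6.139 eV.
With Z = 3, ΔE = 122.4 × (1/n_f² − 1/n_i²), so 1/n_f² − 1/n_i² = 0.05015.
With n_f = 4: 1/n_i² = 1/16 − 0.05015 = 0.01235, so n_i ≈ 9.00.

n_i = 9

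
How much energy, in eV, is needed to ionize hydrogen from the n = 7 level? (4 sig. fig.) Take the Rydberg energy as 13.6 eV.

0.2776 eV

E_7 = −13.60/49 = −0.2776 eV, so ionization (to E = 0) requires 0.2776 eV.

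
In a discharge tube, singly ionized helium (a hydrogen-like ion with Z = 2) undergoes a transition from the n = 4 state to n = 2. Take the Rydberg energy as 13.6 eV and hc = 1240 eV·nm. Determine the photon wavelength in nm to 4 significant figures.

For Z = 2 the level energies scale as Z², so the effective Rydberg energy is 13.6 × 4 = 54.40 eV.
ΔE = 54.40 × (1/2² − 1/4²) = 54.40 × 0.1875 = 10.20 eV.
λ = hc/ΔE = 1240 / 10.20 = 121.6 nm.

121.6 nm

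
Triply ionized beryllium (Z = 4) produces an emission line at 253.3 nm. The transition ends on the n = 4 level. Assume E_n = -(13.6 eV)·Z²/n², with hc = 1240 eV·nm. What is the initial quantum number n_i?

The photon energy is ΔE = hc/λ = 1240 / 253.3 = 4.895 eV.
With Z = 4, ΔE = 217.6 × (1/n_f² − 1/n_i²), so 1/n_f² − 1/n_i² = 0.02250.
With n_f = 4: 1/n_i² = 1/16 − 0.02250 = 0.04000, so n_i ≈ 5.00.

n_i = 5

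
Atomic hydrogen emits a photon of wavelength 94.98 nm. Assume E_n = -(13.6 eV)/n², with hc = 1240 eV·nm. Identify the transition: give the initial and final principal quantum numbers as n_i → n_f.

n_i = 5, n_f = 1

The photon energy is ΔE = hc/λ = 1240 / 94.98 = 13.06 eV.
With Z = 1, ΔE = 13.60 × (1/n_f² − 1/n_i²), so 1/n_f² − 1/n_i² = 0.9600.
Trying n_f = 1 gives 1/n_i² = 0.04005, i.e. n_i ≈ 5; this pair matches.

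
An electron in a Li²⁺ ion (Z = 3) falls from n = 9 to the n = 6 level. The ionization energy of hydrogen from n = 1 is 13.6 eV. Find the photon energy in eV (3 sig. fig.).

The Bohr energies scale as Z², so for Z = 3: E_n = −122.4/n² eV.
E_9 = −122.4/81 = −1.511 eV and E_6 = −122.4/36 = −3.400 eV.
The photon energy is |E_9 − E_6| = 1.89 eV.

1.89 eV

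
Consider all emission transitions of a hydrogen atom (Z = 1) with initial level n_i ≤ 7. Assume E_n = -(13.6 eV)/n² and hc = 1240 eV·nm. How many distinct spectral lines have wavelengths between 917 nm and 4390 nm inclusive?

7

Enumerate all n_i → n_f pairs with 1 ≤ n_f < n_i ≤ 7 and compute λ = 1240 / [13.6·1·(1/n_f² − 1/n_i²)].
Lines falling in [917, 4390] nm: 7→3 (1005 nm), 6→3 (1094 nm), 5→3 (1282 nm), 4→3 (1876 nm), 7→4 (2166 nm), 6→4 (2626 nm), 5→4 (4052 nm).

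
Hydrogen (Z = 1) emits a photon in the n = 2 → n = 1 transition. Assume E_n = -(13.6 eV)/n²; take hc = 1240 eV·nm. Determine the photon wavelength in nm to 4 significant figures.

ΔE = 13.60 × (1/1² − 1/2²) = 13.60 × 0.7500 = 10.20 eV.
λ = hc/ΔE = 1240 / 10.20 = 121.6 nm.
This line belongs to the Lyman series.

121.6 nm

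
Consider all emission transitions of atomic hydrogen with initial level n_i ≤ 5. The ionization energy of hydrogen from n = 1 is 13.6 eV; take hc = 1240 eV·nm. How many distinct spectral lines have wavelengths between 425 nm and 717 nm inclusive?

Enumerate all n_i → n_f pairs with 1 ≤ n_f < n_i ≤ 5 and compute λ = 1240 / [13.6·1·(1/n_f² − 1/n_i²)].
Lines falling in [425, 717] nm: 5→2 (434.2 nm), 4→2 (486.3 nm), 3→2 (656.5 nm).

3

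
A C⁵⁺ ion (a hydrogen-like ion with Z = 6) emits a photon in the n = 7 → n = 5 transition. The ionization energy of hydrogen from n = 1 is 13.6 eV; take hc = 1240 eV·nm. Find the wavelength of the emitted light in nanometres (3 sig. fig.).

For Z = 6 the level energies scale as Z², so the effective Rydberg energy is 13.6 × 36 = 489.6 eV.
ΔE = 489.6 × (1/5² − 1/7²) = 489.6 × 0.01959 = 9.592 eV.
λ = hc/ΔE = 1240 / 9.592 = 129 nm.

129 nm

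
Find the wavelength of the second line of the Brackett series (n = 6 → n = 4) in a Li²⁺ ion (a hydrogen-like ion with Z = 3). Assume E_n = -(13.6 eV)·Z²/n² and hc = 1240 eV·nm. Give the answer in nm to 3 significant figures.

The Brackett series terminates on n_f = 4; the second line has n_i = 4+2 = 6.
ΔE = 122.4 × (1/4² − 1/6²) = 4.250 eV.
λ = 1240 / 4.250 = 292 nm.

292 nm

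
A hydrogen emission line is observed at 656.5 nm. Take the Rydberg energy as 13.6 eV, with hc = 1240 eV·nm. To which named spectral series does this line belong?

ΔE = 1240/656.5 = 1.889 eV.
This matches 13.6 × (1/2² − 1/3²), so n_f = 2: the Balmer series.

Balmer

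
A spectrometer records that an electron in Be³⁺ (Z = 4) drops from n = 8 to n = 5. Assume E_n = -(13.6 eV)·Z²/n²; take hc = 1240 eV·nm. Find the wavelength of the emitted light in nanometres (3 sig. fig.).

234 nm

For Z = 4 the level energies scale as Z², so the effective Rydberg energy is 13.6 × 16 = 217.6 eV.
ΔE = 217.6 × (1/5² − 1/8²) = 217.6 × 0.02438 = 5.304 eV.
λ = hc/ΔE = 1240 / 5.304 = 234 nm.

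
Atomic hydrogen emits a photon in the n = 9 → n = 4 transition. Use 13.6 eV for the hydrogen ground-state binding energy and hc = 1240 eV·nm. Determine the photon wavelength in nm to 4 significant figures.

1818 nm

ΔE = 13.60 × (1/4² − 1/9²) = 13.60 × 0.05015 = 0.6821 eV.
λ = hc/ΔE = 1240 / 0.6821 = 1818 nm.
This line belongs to the Brackett series.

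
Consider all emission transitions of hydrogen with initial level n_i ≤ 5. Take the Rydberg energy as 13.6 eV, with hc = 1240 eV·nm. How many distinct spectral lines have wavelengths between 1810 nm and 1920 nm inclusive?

1

Enumerate all n_i → n_f pairs with 1 ≤ n_f < n_i ≤ 5 and compute λ = 1240 / [13.6·1·(1/n_f² − 1/n_i²)].
Lines falling in [1810, 1920] nm: 4→3 (1876 nm).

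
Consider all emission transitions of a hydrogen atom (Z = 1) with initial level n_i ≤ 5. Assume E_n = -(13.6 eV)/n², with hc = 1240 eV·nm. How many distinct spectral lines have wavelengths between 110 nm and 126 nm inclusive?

1

Enumerate all n_i → n_f pairs with 1 ≤ n_f < n_i ≤ 5 and compute λ = 1240 / [13.6·1·(1/n_f² − 1/n_i²)].
Lines falling in [110, 126] nm: 2→1 (121.6 nm).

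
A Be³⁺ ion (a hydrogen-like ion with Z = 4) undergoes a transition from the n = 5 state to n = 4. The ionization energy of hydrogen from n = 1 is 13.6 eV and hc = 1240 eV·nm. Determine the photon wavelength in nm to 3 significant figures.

253 nm

For Z = 4 the level energies scale as Z², so the effective Rydberg energy is 13.6 × 16 = 217.6 eV.
ΔE = 217.6 × (1/4² − 1/5²) = 217.6 × 0.02250 = 4.896 eV.
λ = hc/ΔE = 1240 / 4.896 = 253 nm.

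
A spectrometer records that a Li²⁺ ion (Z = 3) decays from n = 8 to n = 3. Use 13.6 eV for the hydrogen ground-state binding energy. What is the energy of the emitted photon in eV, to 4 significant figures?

The Bohr energies scale as Z², so for Z = 3: E_n = −122.4/n² eV.
E_8 = −122.4/64 = −1.913 eV and E_3 = −122.4/9 = −13.60 eV.
The photon energy is |E_8 − E_3| = 11.69 eV.

11.69 eV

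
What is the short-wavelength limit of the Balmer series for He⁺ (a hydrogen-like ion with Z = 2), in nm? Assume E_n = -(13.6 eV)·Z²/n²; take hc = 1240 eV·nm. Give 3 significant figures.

The Balmer series has lower level n_f = 2; the series limit corresponds to n_i → ∞.
ΔE_max = 13.6 × 4 / 2² = 13.60 eV.
λ_min = 1240 / 13.60 = 91.2 nm.

91.2 nm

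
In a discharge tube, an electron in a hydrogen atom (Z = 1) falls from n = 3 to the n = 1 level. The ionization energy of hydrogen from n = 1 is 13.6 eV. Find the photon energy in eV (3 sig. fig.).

12.1 eV

E_3 = −13.60/9 = −1.511 eV and E_1 = −13.60/1 = −13.60 eV.
The photon energy is |E_3 − E_1| = 12.1 eV.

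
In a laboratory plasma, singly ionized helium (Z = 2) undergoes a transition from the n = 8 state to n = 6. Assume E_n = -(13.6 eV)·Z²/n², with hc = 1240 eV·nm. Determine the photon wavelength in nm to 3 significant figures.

For Z = 2 the level energies scale as Z², so the effective Rydberg energy is 13.6 × 4 = 54.40 eV.
ΔE = 54.40 × (1/6² − 1/8²) = 54.40 × 0.01215 = 0.6611 eV.
λ = hc/ΔE = 1240 / 0.6611 = 1880 nm.

1880 nm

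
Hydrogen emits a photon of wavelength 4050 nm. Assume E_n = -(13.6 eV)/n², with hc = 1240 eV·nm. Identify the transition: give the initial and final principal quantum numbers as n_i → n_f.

n_i = 5, n_f = 4

The photon energy is ΔE = hc/λ = 1240 / 4050 = 0.3062 eV.
With Z = 1, ΔE = 13.60 × (1/n_f² − 1/n_i²), so 1/n_f² − 1/n_i² = 0.02251.
Trying n_f = 4 gives 1/n_i² = 0.03999, i.e. n_i ≈ 5; this pair matches.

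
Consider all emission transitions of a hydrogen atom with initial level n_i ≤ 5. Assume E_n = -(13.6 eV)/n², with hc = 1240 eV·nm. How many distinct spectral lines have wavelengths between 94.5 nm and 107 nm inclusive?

Enumerate all n_i → n_f pairs with 1 ≤ n_f < n_i ≤ 5 and compute λ = 1240 / [13.6·1·(1/n_f² − 1/n_i²)].
Lines falling in [94.5, 107] nm: 5→1 (94.98 nm), 4→1 (97.25 nm), 3→1 (102.6 nm).

3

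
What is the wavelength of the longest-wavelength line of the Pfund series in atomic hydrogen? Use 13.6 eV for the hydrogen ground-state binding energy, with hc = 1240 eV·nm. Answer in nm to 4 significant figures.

The Pfund series terminates on n_f = 5; the first line has n_i = 5+1 = 6.
ΔE = 13.60 × (1/5² − 1/6²) = 0.1662 eV.
λ = 1240 / 0.1662 = 7460 nm.

7460 nm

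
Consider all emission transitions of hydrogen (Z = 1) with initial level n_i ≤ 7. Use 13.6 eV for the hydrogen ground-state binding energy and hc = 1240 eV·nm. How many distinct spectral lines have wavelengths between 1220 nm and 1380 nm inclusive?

Enumerate all n_i → n_f pairs with 1 ≤ n_f < n_i ≤ 7 and compute λ = 1240 / [13.6·1·(1/n_f² − 1/n_i²)].
Lines falling in [1220, 1380] nm: 5→3 (1282 nm).

1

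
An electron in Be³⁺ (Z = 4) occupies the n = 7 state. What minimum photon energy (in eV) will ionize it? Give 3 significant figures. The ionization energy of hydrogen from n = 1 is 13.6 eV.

4.44 eV

E_n = −13.6 Z²/n² = −217.6/n² eV for Z = 4.
E_7 = −217.6/49 = −4.44 eV, so ionization (to E = 0) requires 4.44 eV.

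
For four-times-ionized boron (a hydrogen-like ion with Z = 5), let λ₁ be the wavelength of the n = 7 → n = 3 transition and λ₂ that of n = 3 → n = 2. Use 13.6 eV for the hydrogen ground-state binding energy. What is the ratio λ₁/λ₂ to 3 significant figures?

1.53

λ ∝ 1/ΔE ∝ 1/(1/n_f² − 1/n_i²), and the Z² and hc factors cancel in the ratio.
λ₁/λ₂ = (1/2² − 1/3²)/(1/3² − 1/7²) = 0.1389/0.09070 = 1.53.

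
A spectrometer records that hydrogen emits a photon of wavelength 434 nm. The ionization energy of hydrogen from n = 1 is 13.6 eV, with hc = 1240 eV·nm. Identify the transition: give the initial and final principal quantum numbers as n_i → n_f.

The photon energy is ΔE = hc/λ = 1240 / 434 = 2.857 eV.
With Z = 1, ΔE = 13.60 × (1/n_f² − 1/n_i²), so 1/n_f² − 1/n_i² = 0.2101.
Trying n_f = 2 gives 1/n_i² = 0.03992, i.e. n_i ≈ 5; this pair matches.

n_i = 5, n_f = 2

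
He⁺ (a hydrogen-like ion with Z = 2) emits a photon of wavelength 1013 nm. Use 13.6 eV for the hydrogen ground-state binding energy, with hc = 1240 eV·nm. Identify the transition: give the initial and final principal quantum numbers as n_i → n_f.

n_i = 5, n_f = 4

The photon energy is ΔE = hc/λ = 1240 / 1013 = 1.224 eV.
With Z = 2, ΔE = 54.40 × (1/n_f² − 1/n_i²), so 1/n_f² − 1/n_i² = 0.02250.
Trying n_f = 4 gives 1/n_i² = 0.04000, i.e. n_i ≈ 5; this pair matches.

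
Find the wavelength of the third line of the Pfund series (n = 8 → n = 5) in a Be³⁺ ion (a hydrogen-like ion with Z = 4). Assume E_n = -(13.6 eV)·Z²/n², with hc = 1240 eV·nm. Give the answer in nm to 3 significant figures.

234 nm

The Pfund series terminates on n_f = 5; the third line has n_i = 5+3 = 8.
ΔE = 217.6 × (1/5² − 1/8²) = 5.304 eV.
λ = 1240 / 5.304 = 234 nm.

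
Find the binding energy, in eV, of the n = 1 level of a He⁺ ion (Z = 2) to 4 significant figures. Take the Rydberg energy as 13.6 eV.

E_n = −13.6 Z²/n² = −54.40/n² eV for Z = 2.
E_1 = −54.40/1 = −54.40 eV, so ionization (to E = 0) requires 54.40 eV.

54.40 eV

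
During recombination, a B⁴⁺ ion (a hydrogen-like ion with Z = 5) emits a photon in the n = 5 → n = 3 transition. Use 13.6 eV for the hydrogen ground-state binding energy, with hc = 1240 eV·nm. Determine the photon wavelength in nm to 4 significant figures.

51.29 nm

For Z = 5 the level energies scale as Z², so the effective Rydberg energy is 13.6 × 25 = 340.0 eV.
ΔE = 340.0 × (1/3² − 1/5²) = 340.0 × 0.07111 = 24.18 eV.
λ = hc/ΔE = 1240 / 24.18 = 51.29 nm.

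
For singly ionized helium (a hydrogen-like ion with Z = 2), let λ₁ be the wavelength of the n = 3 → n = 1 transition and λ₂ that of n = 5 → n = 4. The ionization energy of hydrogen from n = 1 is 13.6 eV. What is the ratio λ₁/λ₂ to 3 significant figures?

0.0253

λ ∝ 1/ΔE ∝ 1/(1/n_f² − 1/n_i²), and the Z² and hc factors cancel in the ratio.
λ₁/λ₂ = (1/4² − 1/5²)/(1/1² − 1/3²) = 0.02250/0.8889 = 0.0253.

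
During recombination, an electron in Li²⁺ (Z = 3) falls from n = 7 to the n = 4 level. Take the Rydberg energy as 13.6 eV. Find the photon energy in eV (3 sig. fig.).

The Bohr energies scale as Z², so for Z = 3: E_n = −122.4/n² eV.
E_7 = −122.4/49 = −2.498 eV and E_4 = −122.4/16 = −7.650 eV.
The photon energy is |E_7 − E_4| = 5.15 eV.

5.15 eV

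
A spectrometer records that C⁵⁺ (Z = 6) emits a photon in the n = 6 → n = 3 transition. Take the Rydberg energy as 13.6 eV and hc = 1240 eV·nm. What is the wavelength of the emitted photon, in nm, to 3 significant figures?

For Z = 6 the level energies scale as Z², so the effective Rydberg energy is 13.6 × 36 = 489.6 eV.
ΔE = 489.6 × (1/3² − 1/6²) = 489.6 × 0.08333 = 40.80 eV.
λ = hc/ΔE = 1240 / 40.80 = 30.4 nm.

30.4 nm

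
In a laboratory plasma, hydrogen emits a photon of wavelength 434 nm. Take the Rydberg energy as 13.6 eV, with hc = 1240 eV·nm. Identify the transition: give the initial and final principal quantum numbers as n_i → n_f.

The photon energy is ΔE = hc/λ = 1240 / 434 = 2.857 eV.
With Z = 1, ΔE = 13.60 × (1/n_f² − 1/n_i²), so 1/n_f² − 1/n_i² = 0.2101.
Trying n_f = 2 gives 1/n_i² = 0.03992, i.e. n_i ≈ 5; this pair matches.

n_i = 5, n_f = 2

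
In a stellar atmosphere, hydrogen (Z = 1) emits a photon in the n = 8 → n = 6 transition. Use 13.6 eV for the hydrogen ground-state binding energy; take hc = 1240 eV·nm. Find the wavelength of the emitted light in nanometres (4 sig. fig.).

ΔE = 13.60 × (1/6² − 1/8²) = 13.60 × 0.01215 = 0.1653 eV.
λ = hc/ΔE = 1240 / 0.1653 = 7503 nm.

7503 nm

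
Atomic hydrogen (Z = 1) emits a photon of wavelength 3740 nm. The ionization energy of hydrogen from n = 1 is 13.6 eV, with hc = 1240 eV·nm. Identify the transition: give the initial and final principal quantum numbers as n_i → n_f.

n_i = 8, n_f = 5

The photon energy is ΔE = hc/λ = 1240 / 3740 = 0.3316 eV.
With Z = 1, ΔE = 13.60 × (1/n_f² − 1/n_i²), so 1/n_f² − 1/n_i² = 0.02438.
Trying n_f = 5 gives 1/n_i² = 0.01562, i.e. n_i ≈ 8; this pair matches.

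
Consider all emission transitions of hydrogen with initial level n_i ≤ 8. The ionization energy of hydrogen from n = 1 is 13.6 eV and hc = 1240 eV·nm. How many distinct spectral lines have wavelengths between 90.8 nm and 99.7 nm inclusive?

Enumerate all n_i → n_f pairs with 1 ≤ n_f < n_i ≤ 8 and compute λ = 1240 / [13.6·1·(1/n_f² − 1/n_i²)].
Lines falling in [90.8, 99.7] nm: 8→1 (92.62 nm), 7→1 (93.08 nm), 6→1 (93.78 nm), 5→1 (94.98 nm), 4→1 (97.25 nm).

5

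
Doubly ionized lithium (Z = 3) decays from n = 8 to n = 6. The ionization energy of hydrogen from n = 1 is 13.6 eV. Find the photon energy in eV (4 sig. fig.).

1.488 eV

The Bohr energies scale as Z², so for Z = 3: E_n = −122.4/n² eV.
E_8 = −122.4/64 = −1.913 eV and E_6 = −122.4/36 = −3.400 eV.
The photon energy is |E_8 − E_6| = 1.488 eV.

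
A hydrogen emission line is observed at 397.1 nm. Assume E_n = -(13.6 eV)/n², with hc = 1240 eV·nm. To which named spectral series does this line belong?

ΔE = 1240/397.1 = 3.123 eV.
This matches 13.6 × (1/2² − 1/7²), so n_f = 2: the Balmer series.

Balmer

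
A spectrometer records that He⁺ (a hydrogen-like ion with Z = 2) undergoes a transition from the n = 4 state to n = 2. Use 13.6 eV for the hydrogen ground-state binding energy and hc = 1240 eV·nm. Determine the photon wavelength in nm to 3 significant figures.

122 nm

For Z = 2 the level energies scale as Z², so the effective Rydberg energy is 13.6 × 4 = 54.40 eV.
ΔE = 54.40 × (1/2² − 1/4²) = 54.40 × 0.1875 = 10.20 eV.
λ = hc/ΔE = 1240 / 10.20 = 122 nm.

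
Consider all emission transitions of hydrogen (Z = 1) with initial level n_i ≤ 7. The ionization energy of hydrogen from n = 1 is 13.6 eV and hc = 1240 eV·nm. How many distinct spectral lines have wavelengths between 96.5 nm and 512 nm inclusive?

Enumerate all n_i → n_f pairs with 1 ≤ n_f < n_i ≤ 7 and compute λ = 1240 / [13.6·1·(1/n_f² − 1/n_i²)].
Lines falling in [96.5, 512] nm: 4→1 (97.25 nm), 3→1 (102.6 nm), 2→1 (121.6 nm), 7→2 (397.1 nm), 6→2 (410.3 nm), 5→2 (434.2 nm), 4→2 (486.3 nm).

7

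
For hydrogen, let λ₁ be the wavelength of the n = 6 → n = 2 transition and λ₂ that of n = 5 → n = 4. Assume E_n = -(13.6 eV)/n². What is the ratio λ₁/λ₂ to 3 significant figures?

0.101

λ ∝ 1/ΔE ∝ 1/(1/n_f² − 1/n_i²), and the Z² and hc factors cancel in the ratio.
λ₁/λ₂ = (1/4² − 1/5²)/(1/2² − 1/6²) = 0.02250/0.2222 = 0.101.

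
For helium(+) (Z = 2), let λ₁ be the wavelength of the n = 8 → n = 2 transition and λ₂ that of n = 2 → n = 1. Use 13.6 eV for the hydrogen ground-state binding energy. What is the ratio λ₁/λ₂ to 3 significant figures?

3.20

λ ∝ 1/ΔE ∝ 1/(1/n_f² − 1/n_i²), and the Z² and hc factors cancel in the ratio.
λ₁/λ₂ = (1/1² − 1/2²)/(1/2² − 1/8²) = 0.7500/0.2344 = 3.20.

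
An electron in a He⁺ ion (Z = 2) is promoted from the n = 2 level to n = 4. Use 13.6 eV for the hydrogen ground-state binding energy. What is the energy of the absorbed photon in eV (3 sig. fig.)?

The Bohr energies scale as Z², so for Z = 2: E_n = −54.40/n² eV.
E_4 = −54.40/16 = −3.400 eV and E_2 = −54.40/4 = −13.60 eV.
The photon energy is |E_4 − E_2| = 10.2 eV.

10.2 eV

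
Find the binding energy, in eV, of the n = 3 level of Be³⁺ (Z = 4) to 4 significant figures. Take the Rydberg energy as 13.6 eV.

24.18 eV

E_n = −13.6 Z²/n² = −217.6/n² eV for Z = 4.
E_3 = −217.6/9 = −24.18 eV, so ionization (to E = 0) requires 24.18 eV.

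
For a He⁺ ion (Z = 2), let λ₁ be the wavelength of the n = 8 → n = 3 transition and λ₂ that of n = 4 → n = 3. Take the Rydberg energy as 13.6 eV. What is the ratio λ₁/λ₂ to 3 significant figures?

0.509

λ ∝ 1/ΔE ∝ 1/(1/n_f² − 1/n_i²), and the Z² and hc factors cancel in the ratio.
λ₁/λ₂ = (1/3² − 1/4²)/(1/3² − 1/8²) = 0.04861/0.09549 = 0.509.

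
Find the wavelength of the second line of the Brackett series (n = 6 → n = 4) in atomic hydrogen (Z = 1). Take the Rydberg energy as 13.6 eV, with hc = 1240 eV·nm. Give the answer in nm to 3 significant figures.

The Brackett series terminates on n_f = 4; the second line has n_i = 4+2 = 6.
ΔE = 13.60 × (1/4² − 1/6²) = 0.4722 eV.
λ = 1240 / 0.4722 = 2630 nm.

2630 nm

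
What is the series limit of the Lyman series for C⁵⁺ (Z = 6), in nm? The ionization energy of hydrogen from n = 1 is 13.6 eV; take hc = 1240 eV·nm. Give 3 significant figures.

2.53 nm

The Lyman series has lower level n_f = 1; the series limit corresponds to n_i → ∞.
ΔE_max = 13.6 × 36 / 1² = 489.6 eV.
λ_min = 1240 / 489.6 = 2.53 nm.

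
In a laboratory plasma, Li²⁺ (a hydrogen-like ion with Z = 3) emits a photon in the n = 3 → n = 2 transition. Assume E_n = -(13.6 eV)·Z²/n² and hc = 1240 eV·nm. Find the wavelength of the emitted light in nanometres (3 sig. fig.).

For Z = 3 the level energies scale as Z², so the effective Rydberg energy is 13.6 × 9 = 122.4 eV.
ΔE = 122.4 × (1/2² − 1/3²) = 122.4 × 0.1389 = 17.00 eV.
λ = hc/ΔE = 1240 / 17.00 = 72.9 nm.

72.9 nm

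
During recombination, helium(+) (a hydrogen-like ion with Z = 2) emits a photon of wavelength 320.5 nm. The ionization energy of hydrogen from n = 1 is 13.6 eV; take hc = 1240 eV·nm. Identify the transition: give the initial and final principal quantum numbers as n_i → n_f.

n_i = 5, n_f = 3

The photon energy is ΔE = hc/λ = 1240 / 320.5 = 3.869 eV.
With Z = 2, ΔE = 54.40 × (1/n_f² − 1/n_i²), so 1/n_f² − 1/n_i² = 0.07112.
Trying n_f = 3 gives 1/n_i² = 0.03999, i.e. n_i ≈ 5; this pair matches.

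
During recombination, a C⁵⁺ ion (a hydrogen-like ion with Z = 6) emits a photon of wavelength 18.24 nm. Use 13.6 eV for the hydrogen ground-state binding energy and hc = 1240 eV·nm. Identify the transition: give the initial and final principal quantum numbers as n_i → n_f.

n_i = 3, n_f = 2

The photon energy is ΔE = hc/λ = 1240 / 18.24 = 67.98 eV.
With Z = 6, ΔE = 489.6 × (1/n_f² − 1/n_i²), so 1/n_f² − 1/n_i² = 0.1389.
Trying n_f = 2 gives 1/n_i² = 0.1111, i.e. n_i ≈ 3; this pair matches.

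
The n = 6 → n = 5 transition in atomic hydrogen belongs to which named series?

The series is set by the lower level: n_f = 5 is the Pfund series.

Pfund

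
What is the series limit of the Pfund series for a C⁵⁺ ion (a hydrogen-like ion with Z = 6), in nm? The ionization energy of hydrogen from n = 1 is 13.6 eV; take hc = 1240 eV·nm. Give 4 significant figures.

63.32 nm

The Pfund series has lower level n_f = 5; the series limit corresponds to n_i → ∞.
ΔE_max = 13.6 × 36 / 5² = 19.58 eV.
λ_min = 1240 / 19.58 = 63.32 nm.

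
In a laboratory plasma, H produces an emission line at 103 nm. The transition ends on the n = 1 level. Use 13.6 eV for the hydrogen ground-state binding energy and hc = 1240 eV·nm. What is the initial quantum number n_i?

n_i = 3

The photon energy is ΔE = hc/λ = 1240 / 103 = 12.04 eV.
With Z = 1, ΔE = 13.60 × (1/n_f² − 1/n_i²), so 1/n_f² − 1/n_i² = 0.8852.
With n_f = 1: 1/n_i² = 1/1 − 0.8852 = 0.1148, so n_i ≈ 2.95.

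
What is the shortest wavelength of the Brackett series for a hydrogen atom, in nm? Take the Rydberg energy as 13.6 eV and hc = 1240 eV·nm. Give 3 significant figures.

1460 nm

The Brackett series has lower level n_f = 4; the series limit corresponds to n_i → ∞.
ΔE_max = 13.6 × 1 / 4² = 0.8500 eV.
λ_min = 1240 / 0.8500 = 1460 nm.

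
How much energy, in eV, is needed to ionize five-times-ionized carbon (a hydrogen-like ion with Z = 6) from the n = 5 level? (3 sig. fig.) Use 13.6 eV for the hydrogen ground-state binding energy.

E_n = −13.6 Z²/n² = −489.6/n² eV for Z = 6.
E_5 = −489.6/25 = −19.6 eV, so ionization (to E = 0) requires 19.6 eV.

19.6 eV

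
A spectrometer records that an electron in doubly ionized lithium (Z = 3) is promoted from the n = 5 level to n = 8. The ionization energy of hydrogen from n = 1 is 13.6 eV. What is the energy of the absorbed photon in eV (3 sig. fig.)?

2.98 eV

The Bohr energies scale as Z², so for Z = 3: E_n = −122.4/n² eV.
E_8 = −122.4/64 = −1.913 eV and E_5 = −122.4/25 = −4.896 eV.
The photon energy is |E_8 − E_5| = 2.98 eV.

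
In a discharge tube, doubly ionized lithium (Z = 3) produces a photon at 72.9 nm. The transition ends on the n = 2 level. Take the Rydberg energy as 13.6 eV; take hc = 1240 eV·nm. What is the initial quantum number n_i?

The photon energy is ΔE = hc/λ = 1240 / 72.9 = 17.01 eV.
With Z = 3, ΔE = 122.4 × (1/n_f² − 1/n_i²), so 1/n_f² − 1/n_i² = 0.1390.
With n_f = 2: 1/n_i² = 1/4 − 0.1390 = 0.1110, so n_i ≈ 3.00.

n_i = 3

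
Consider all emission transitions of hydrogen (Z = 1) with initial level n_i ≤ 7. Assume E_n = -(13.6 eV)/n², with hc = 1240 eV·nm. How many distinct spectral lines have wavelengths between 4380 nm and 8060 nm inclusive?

Enumerate all n_i → n_f pairs with 1 ≤ n_f < n_i ≤ 7 and compute λ = 1240 / [13.6·1·(1/n_f² − 1/n_i²)].
Lines falling in [4380, 8060] nm: 7→5 (4654 nm), 6→5 (7460 nm).

2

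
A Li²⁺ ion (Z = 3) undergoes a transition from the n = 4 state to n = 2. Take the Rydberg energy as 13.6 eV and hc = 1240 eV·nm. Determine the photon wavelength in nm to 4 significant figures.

For Z = 3 the level energies scale as Z², so the effective Rydberg energy is 13.6 × 9 = 122.4 eV.
ΔE = 122.4 × (1/2² − 1/4²) = 122.4 × 0.1875 = 22.95 eV.
λ = hc/ΔE = 1240 / 22.95 = 54.03 nm.

54.03 nm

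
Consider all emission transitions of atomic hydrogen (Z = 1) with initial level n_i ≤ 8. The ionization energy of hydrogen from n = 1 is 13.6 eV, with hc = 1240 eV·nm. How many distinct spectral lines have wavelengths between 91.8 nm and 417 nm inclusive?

Enumerate all n_i → n_f pairs with 1 ≤ n_f < n_i ≤ 8 and compute λ = 1240 / [13.6·1·(1/n_f² − 1/n_i²)].
Lines falling in [91.8, 417] nm: 8→1 (92.62 nm), 7→1 (93.08 nm), 6→1 (93.78 nm), 5→1 (94.98 nm), 4→1 (97.25 nm), 3→1 (102.6 nm), 2→1 (121.6 nm), 8→2 (389.0 nm), 7→2 (397.1 nm), 6→2 (410.3 nm).

10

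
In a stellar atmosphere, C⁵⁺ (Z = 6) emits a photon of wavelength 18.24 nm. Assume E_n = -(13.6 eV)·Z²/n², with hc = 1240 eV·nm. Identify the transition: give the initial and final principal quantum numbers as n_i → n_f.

The photon energy is ΔE = hc/λ = 1240 / 18.24 = 67.98 eV.
With Z = 6, ΔE = 489.6 × (1/n_f² − 1/n_i²), so 1/n_f² − 1/n_i² = 0.1389.
Trying n_f = 2 gives 1/n_i² = 0.1111, i.e. n_i ≈ 3; this pair matches.

n_i = 3, n_f = 2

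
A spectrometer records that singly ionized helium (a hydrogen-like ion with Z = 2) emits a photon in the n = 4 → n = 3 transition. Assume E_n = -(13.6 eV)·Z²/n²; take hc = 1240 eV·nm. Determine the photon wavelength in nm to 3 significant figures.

For Z = 2 the level energies scale as Z², so the effective Rydberg energy is 13.6 × 4 = 54.40 eV.
ΔE = 54.40 × (1/3² − 1/4²) = 54.40 × 0.04861 = 2.644 eV.
λ = hc/ΔE = 1240 / 2.644 = 469 nm.

469 nm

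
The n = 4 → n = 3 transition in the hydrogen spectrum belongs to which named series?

The series is set by the lower level: n_f = 3 is the Paschen series.

Paschen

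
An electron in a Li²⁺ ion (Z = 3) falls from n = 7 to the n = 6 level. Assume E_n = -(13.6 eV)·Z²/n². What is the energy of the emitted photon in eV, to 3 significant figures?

0.902 eV

The Bohr energies scale as Z², so for Z = 3: E_n = −122.4/n² eV.
E_7 = −122.4/49 = −2.498 eV and E_6 = −122.4/36 = −3.400 eV.
The photon energy is |E_7 − E_6| = 0.902 eV.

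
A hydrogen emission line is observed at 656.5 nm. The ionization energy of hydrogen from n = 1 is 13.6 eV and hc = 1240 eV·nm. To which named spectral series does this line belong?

Balmer

ΔE = 1240/656.5 = 1.889 eV.
This matches 13.6 × (1/2² − 1/3²), so n_f = 2: the Balmer series.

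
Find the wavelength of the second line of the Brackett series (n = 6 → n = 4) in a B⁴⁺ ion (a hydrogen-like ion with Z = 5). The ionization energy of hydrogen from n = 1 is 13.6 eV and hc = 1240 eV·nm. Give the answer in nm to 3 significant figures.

The Brackett series terminates on n_f = 4; the second line has n_i = 4+2 = 6.
ΔE = 340.0 × (1/4² − 1/6²) = 11.81 eV.
λ = 1240 / 11.81 = 105 nm.

105 nm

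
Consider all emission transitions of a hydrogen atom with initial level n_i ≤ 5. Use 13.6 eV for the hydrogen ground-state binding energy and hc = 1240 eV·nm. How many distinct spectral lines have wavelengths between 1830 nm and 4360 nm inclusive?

Enumerate all n_i → n_f pairs with 1 ≤ n_f < n_i ≤ 5 and compute λ = 1240 / [13.6·1·(1/n_f² − 1/n_i²)].
Lines falling in [1830, 4360] nm: 4→3 (1876 nm), 5→4 (4052 nm).

2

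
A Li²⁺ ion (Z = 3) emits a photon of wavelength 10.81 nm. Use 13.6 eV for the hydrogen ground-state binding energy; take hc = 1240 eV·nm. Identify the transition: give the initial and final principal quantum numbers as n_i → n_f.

n_i = 4, n_f = 1

The photon energy is ΔE = hc/λ = 1240 / 10.81 = 114.7 eV.
With Z = 3, ΔE = 122.4 × (1/n_f² − 1/n_i²), so 1/n_f² − 1/n_i² = 0.9372.
Trying n_f = 1 gives 1/n_i² = 0.06284, i.e. n_i ≈ 4; this pair matches.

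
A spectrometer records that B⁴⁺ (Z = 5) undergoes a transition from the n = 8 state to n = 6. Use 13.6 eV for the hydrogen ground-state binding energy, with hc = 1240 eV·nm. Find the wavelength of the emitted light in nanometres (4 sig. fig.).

300.1 nm

For Z = 5 the level energies scale as Z², so the effective Rydberg energy is 13.6 × 25 = 340.0 eV.
ΔE = 340.0 × (1/6² − 1/8²) = 340.0 × 0.01215 = 4.132 eV.
λ = hc/ΔE = 1240 / 4.132 = 300.1 nm.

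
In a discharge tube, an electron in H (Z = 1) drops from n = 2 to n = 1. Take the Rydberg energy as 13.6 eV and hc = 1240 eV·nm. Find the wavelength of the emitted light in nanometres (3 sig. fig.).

122 nm

ΔE = 13.60 × (1/1² − 1/2²) = 13.60 × 0.7500 = 10.20 eV.
λ = hc/ΔE = 1240 / 10.20 = 122 nm.
This line belongs to the Lyman series.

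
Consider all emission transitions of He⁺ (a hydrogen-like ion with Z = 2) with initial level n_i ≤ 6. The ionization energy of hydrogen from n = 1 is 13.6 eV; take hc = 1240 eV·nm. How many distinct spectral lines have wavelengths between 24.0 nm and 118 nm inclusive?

5

Enumerate all n_i → n_f pairs with 1 ≤ n_f < n_i ≤ 6 and compute λ = 1240 / [13.6·4·(1/n_f² − 1/n_i²)].
Lines falling in [24.0, 118] nm: 4→1 (24.31 nm), 3→1 (25.64 nm), 2→1 (30.39 nm), 6→2 (102.6 nm), 5→2 (108.5 nm).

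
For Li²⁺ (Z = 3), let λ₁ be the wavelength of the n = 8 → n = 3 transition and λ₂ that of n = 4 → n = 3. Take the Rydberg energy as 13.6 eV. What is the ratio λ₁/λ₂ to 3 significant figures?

λ ∝ 1/ΔE ∝ 1/(1/n_f² − 1/n_i²), and the Z² and hc factors cancel in the ratio.
λ₁/λ₂ = (1/3² − 1/4²)/(1/3² − 1/8²) = 0.04861/0.09549 = 0.509.

0.509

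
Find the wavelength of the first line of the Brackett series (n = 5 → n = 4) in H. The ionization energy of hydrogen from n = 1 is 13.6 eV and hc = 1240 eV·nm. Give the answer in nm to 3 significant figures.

The Brackett series terminates on n_f = 4; the first line has n_i = 4+1 = 5.
ΔE = 13.60 × (1/4² − 1/5²) = 0.3060 eV.
λ = 1240 / 0.3060 = 4050 nm.

4050 nm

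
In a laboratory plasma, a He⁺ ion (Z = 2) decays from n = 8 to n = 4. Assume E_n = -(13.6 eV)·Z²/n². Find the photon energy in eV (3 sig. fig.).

The Bohr energies scale as Z², so for Z = 2: E_n = −54.40/n² eV.
E_8 = −54.40/64 = −0.8500 eV and E_4 = −54.40/16 = −3.400 eV.
The photon energy is |E_8 − E_4| = 2.55 eV.

2.55 eV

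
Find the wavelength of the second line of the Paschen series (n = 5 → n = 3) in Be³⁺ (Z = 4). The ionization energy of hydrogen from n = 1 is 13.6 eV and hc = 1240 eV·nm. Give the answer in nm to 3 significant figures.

80.1 nm

The Paschen series terminates on n_f = 3; the second line has n_i = 3+2 = 5.
ΔE = 217.6 × (1/3² − 1/5²) = 15.47 eV.
λ = 1240 / 15.47 = 80.1 nm.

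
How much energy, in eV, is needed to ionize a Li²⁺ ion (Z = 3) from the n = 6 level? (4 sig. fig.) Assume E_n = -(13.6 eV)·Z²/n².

3.400 eV

E_n = −13.6 Z²/n² = −122.4/n² eV for Z = 3.
E_6 = −122.4/36 = −3.400 eV, so ionization (to E = 0) requires 3.400 eV.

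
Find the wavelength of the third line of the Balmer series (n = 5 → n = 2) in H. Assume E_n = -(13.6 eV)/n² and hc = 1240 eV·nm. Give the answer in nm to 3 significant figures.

434 nm

The Balmer series terminates on n_f = 2; the third line has n_i = 2+3 = 5.
ΔE = 13.60 × (1/2² − 1/5²) = 2.856 eV.
λ = 1240 / 2.856 = 434 nm.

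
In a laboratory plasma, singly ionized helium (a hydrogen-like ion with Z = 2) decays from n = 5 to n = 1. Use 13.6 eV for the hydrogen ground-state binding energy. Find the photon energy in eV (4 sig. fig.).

52.22 eV

The Bohr energies scale as Z², so for Z = 2: E_n = −54.40/n² eV.
E_5 = −54.40/25 = −2.176 eV and E_1 = −54.40/1 = −54.40 eV.
The photon energy is |E_5 − E_1| = 52.22 eV.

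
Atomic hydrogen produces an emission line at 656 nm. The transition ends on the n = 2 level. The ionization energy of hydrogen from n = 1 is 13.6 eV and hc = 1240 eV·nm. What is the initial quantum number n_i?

The photon energy is ΔE = hc/λ = 1240 / 656 = 1.890 eV.
With Z = 1, ΔE = 13.60 × (1/n_f² − 1/n_i²), so 1/n_f² − 1/n_i² = 0.1390.
With n_f = 2: 1/n_i² = 1/4 − 0.1390 = 0.1110, so n_i ≈ 3.00.

n_i = 3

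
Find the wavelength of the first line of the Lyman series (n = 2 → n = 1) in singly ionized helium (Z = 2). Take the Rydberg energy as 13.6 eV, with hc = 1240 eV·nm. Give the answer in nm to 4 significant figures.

The Lyman series terminates on n_f = 1; the first line has n_i = 1+1 = 2.
ΔE = 54.40 × (1/1² − 1/2²) = 40.80 eV.
λ = 1240 / 40.80 = 30.39 nm.

30.39 nm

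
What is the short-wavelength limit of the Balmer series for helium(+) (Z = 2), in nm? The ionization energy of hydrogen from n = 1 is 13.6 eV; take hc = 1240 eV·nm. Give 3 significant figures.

The Balmer series has lower level n_f = 2; the series limit corresponds to n_i → ∞.
ΔE_max = 13.6 × 4 / 2² = 13.60 eV.
λ_min = 1240 / 13.60 = 91.2 nm.

91.2 nm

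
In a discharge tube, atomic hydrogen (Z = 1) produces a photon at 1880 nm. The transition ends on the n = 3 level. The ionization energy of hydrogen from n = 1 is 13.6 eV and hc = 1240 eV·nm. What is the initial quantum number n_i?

The photon energy is ΔE = hc/λ = 1240 / 1880 = 0.6596 eV.
With Z = 1, ΔE = 13.60 × (1/n_f² − 1/n_i²), so 1/n_f² − 1/n_i² = 0.04850.
With n_f = 3: 1/n_i² = 1/9 − 0.04850 = 0.06261, so n_i ≈ 4.00.

n_i = 4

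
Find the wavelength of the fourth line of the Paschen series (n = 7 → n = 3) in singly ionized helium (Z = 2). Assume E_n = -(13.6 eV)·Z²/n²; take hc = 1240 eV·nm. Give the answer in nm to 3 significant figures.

The Paschen series terminates on n_f = 3; the fourth line has n_i = 3+4 = 7.
ΔE = 54.40 × (1/3² − 1/7²) = 4.934 eV.
λ = 1240 / 4.934 = 251 nm.

251 nm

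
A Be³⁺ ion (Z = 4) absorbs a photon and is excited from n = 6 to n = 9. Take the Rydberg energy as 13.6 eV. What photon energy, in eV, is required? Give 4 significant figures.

3.358 eV

The Bohr energies scale as Z², so for Z = 4: E_n = −217.6/n² eV.
E_9 = −217.6/81 = −2.686 eV and E_6 = −217.6/36 = −6.044 eV.
The photon energy is |E_9 − E_6| = 3.358 eV.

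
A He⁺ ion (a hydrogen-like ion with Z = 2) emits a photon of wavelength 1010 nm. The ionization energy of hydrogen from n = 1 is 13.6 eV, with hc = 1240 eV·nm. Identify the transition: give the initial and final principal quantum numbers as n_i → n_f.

n_i = 5, n_f = 4

The photon energy is ΔE = hc/λ = 1240 / 1010 = 1.228 eV.
With Z = 2, ΔE = 54.40 × (1/n_f² − 1/n_i²), so 1/n_f² − 1/n_i² = 0.02257.
Trying n_f = 4 gives 1/n_i² = 0.03993, i.e. n_i ≈ 5; this pair matches.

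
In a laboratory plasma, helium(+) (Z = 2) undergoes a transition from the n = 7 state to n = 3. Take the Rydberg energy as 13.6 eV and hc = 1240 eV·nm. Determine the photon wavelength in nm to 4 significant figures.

251.3 nm

For Z = 2 the level energies scale as Z², so the effective Rydberg energy is 13.6 × 4 = 54.40 eV.
ΔE = 54.40 × (1/3² − 1/7²) = 54.40 × 0.09070 = 4.934 eV.
λ = hc/ΔE = 1240 / 4.934 = 251.3 nm.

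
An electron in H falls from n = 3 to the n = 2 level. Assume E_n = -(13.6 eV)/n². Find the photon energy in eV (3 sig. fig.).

E_3 = −13.60/9 = −1.511 eV and E_2 = −13.60/4 = −3.400 eV.
The photon energy is |E_3 − E_2| = 1.89 eV.

1.89 eV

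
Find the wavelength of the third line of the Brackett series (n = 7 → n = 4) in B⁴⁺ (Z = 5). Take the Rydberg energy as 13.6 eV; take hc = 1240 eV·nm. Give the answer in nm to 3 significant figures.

86.6 nm

The Brackett series terminates on n_f = 4; the third line has n_i = 4+3 = 7.
ΔE = 340.0 × (1/4² − 1/7²) = 14.31 eV.
λ = 1240 / 14.31 = 86.6 nm.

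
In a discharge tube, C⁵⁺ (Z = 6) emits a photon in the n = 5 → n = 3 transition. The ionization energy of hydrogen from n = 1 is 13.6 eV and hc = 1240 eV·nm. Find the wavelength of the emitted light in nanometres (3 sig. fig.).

35.6 nm

For Z = 6 the level energies scale as Z², so the effective Rydberg energy is 13.6 × 36 = 489.6 eV.
ΔE = 489.6 × (1/3² − 1/5²) = 489.6 × 0.07111 = 34.82 eV.
λ = hc/ΔE = 1240 / 34.82 = 35.6 nm.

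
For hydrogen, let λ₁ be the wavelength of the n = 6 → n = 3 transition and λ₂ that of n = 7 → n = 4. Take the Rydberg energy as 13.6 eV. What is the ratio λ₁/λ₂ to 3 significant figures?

λ ∝ 1/ΔE ∝ 1/(1/n_f² − 1/n_i²), and the Z² and hc factors cancel in the ratio.
λ₁/λ₂ = (1/4² − 1/7²)/(1/3² − 1/6²) = 0.04209/0.08333 = 0.505.

0.505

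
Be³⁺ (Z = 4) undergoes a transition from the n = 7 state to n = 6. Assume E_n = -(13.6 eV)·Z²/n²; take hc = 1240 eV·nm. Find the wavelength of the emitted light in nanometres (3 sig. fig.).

773 nm

For Z = 4 the level energies scale as Z², so the effective Rydberg energy is 13.6 × 16 = 217.6 eV.
ΔE = 217.6 × (1/6² − 1/7²) = 217.6 × 0.007370 = 1.604 eV.
λ = hc/ΔE = 1240 / 1.604 = 773 nm.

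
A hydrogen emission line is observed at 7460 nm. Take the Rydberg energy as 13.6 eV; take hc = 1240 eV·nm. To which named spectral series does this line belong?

Pfund

ΔE = 1240/7460 = 0.1662 eV.
This matches 13.6 × (1/5² − 1/6²), so n_f = 5: the Pfund series.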